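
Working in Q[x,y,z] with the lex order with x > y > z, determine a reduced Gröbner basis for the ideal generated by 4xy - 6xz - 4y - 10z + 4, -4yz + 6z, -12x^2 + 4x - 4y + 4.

f_1 = 4xy - 6xz - 4y - 10z + 4, LT = xy.
f_2 = -4yz + 6z, LT = yz.
f_3 = -12x^2 + 4x - 4y + 4, LT = x^2.

S(f_1,f_2): lcm = xyz. S = -3/2xz^2 + 3/2xz - yz - 5/2z^2 + z.
  reduce S modulo (f_1, f_2, f_3):
  remainder -3/2xz^2 + 3/2xz - 5/2z^2 - 1/2z ≠ 0; add g_4 = -3/2xz^2 + 3/2xz - 5/2z^2 - 1/2z to the basis.

S(f_1,f_3): lcm = x^2y. S = -3/2x^2z - 2/3xy - 5/2xz + x - 1/3y^2 + 1/3y.
  reduce S modulo (f_1, f_2, f_3, g_4):
  remainder -4xz + x - 1/3y^2 - 1/3y - 17/12z + 2/3 ≠ 0; add g_5 = -4xz + x - 1/3y^2 - 1/3y - 17/12z + 2/3 to the basis.

S(f_3,g_4): lcm = x^2z^2. S = x^2z - 2xz^2 - 1/3xz + 1/3yz^2 - 1/3z^2.
  reduce S modulo (f_1, f_2, f_3, g_4, g_5):
  remainder -1/2x + 1/6y^2 + 1/6y + 7/2z^2 + 29/24z - 1/3 ≠ 0; add g_6 = -1/2x + 1/6y^2 + 1/6y + 7/2z^2 + 29/24z - 1/3 to the basis.

S(f_1,g_5): lcm = xyz. S = 1/4xy - 3/2xz^2 - 1/12y^3 - 1/12y^2 - 65/48yz + 1/6y - 5/2z^2 + z.
  reduce S modulo (f_1, f_2, f_3, g_4, g_5, g_6):
  remainder -1/12y^3 - 1/12y^2 + 5/12y - 63/32z^2 - 3/16z - 1/4 ≠ 0; add g_7 = -1/12y^3 - 1/12y^2 + 5/12y - 63/32z^2 - 3/16z - 1/4 to the basis.

S(g_4,g_6): lcm = xz^2. S = -xz + 1/3y^2z^2 + 1/3yz^2 + 7z^4 + 29/12z^3 + z^2 + 1/3z.
  reduce S modulo (f_1, f_2, f_3, g_4, g_5, g_6, g_7):
  remainder 7z^4 + 29/12z^3 + 1/2z^2 + 1/12z ≠ 0; add g_8 = 7z^4 + 29/12z^3 + 1/2z^2 + 1/12z to the basis.

S(g_5,g_6): lcm = xz. S = -1/4x + 1/3y^2z + 1/12y^2 + 1/3yz + 1/12y + 7z^3 + 29/12z^2 - 5/16z - 1/6.
  reduce S modulo (f_1, f_2, f_3, g_4, g_5, g_6, g_7, g_8):
  remainder 7z^3 + 2/3z^2 + 1/3z ≠ 0; add g_9 = 7z^3 + 2/3z^2 + 1/3z to the basis.

The other S-polynomials (S(f_2,f_3), S(f_1,g_4), S(f_2,g_4), S(f_2,g_5), S(f_3,g_5), S(g_4,g_5), S(f_1,g_6), S(f_2,g_6), S(f_3,g_6), S(f_1,g_7), S(f_2,g_7), S(f_3,g_7), S(g_4,g_7), S(g_5,g_7), S(g_6,g_7), S(f_1,g_8), S(f_2,g_8), S(f_3,g_8), S(g_4,g_8), S(g_5,g_8), S(g_6,g_8), S(g_7,g_8), S(f_1,g_9), S(f_2,g_9), S(f_3,g_9), S(g_4,g_9), S(g_5,g_9), S(g_6,g_9), S(g_7,g_9), S(g_8,g_9)) all reduce to 0 modulo the current basis, so we have a Gröbner basis.
Inter-reduce: drop elements whose leading term is divisible by another's, tail-reduce, and make monic.

G = {x - 1/3y^2 - 1/3y - 7z^2 - 29/12z + 2/3, y^3 + y^2 - 5y + 189/8z^2 + 9/4z + 3, yz - 3/2z, z^3 + 2/21z^2 + 1/21z}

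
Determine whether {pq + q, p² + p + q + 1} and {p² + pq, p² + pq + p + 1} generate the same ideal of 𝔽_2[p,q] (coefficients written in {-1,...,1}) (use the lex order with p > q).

For a fixed monomial order, each ideal has a unique reduced Gröbner basis; comparing bases decides equality.
Buchberger on the first generating set:
f_1 = pq + q, LT = pq.
f_2 = p² + p + q + 1, LT = p².

S(f_1,f_2): lcm = p²q. S = q² + q.
  leading term q²: no divisor's leading term divides it; move q² to the remainder.
  leading term q: no divisor's leading term divides it; move q to the remainder.
  remainder q² + q ≠ 0; add g_3 = q² + q to the basis.

The other S-polynomials (S(f_1,g_3), S(f_2,g_3)) all reduce to 0 modulo the current basis, so we have a Gröbner basis.
Inter-reduce: drop elements whose leading term is divisible by another's, tail-reduce, and make monic.
Reduced Gröbner basis: {p² + p + q + 1, pq + q, q² + q}.

Buchberger on the second generating set:
h_1 = p² + pq, LT = p².
h_2 = p² + pq + p + 1, LT = p².

S(h_1,h_2): lcm = p². S = p + 1.
  leading term p: no divisor's leading term divides it; move p to the remainder.
  leading term 1: no divisor's leading term divides it; move 1 to the remainder.
  remainder p + 1 ≠ 0; add k_3 = p + 1 to the basis.

S(h_1,k_3): lcm = p². S = pq + p.
  leading term pq: subtract (q)·k_3 from pq + p → p + q
  leading term p: subtract (1)·k_3 from p + q → q + 1
  leading term q: no divisor's leading term divides it; move q to the remainder.
  leading term 1: no divisor's leading term divides it; move 1 to the remainder.
  remainder q + 1 ≠ 0; add k_4 = q + 1 to the basis.

The other S-polynomials (S(h_2,k_3), S(h_1,k_4), S(h_2,k_4), S(k_3,k_4)) all reduce to 0 modulo the current basis, so we have a Gröbner basis.
Inter-reduce: drop elements whose leading term is divisible by another's, tail-reduce, and make monic.
Reduced Gröbner basis: {p + 1, q + 1}.

Since the reduced bases disagree, the two ideals are not the same.
The choice of monomial ordering does not affect the verdict — as long as both bases are computed under the same ordering, their equality decides ideal equality.

No, the ideals differ.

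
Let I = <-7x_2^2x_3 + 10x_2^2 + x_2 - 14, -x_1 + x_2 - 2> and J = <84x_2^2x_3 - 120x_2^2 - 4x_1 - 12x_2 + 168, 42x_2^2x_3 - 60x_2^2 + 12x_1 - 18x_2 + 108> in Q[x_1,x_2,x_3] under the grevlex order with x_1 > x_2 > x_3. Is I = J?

No, the ideals differ.

Equality of ideals is decidable: compute both reduced Gröbner bases (unique for the ordering) and check whether they agree.
Buchberger on the first generating set:
f_1 = -7x_2^2x_3 + 10x_2^2 + x_2 - 14, LT = x_2^2x_3.
f_2 = -x_1 + x_2 - 2, LT = x_1.

The S-polynomials (S(f_1,f_2)) all reduce to 0 modulo the current basis, so we have a Gröbner basis.
Inter-reduce: drop elements whose leading term is divisible by another's, tail-reduce, and make monic.
Reduced Gröbner basis: {x_2^2x_3 - 10/7x_2^2 - 1/7x_2 + 2, x_1 - x_2 + 2}.

Buchberger on the second generating set:
h_1 = 84x_2^2x_3 - 120x_2^2 - 4x_1 - 12x_2 + 168, LT = x_2^2x_3.
h_2 = 42x_2^2x_3 - 60x_2^2 + 12x_1 - 18x_2 + 108, LT = x_2^2x_3.

S(h_1,h_2): lcm = x_2^2x_3. S = -1/3x_1 + 2/7x_2 - 4/7.
  leading term x_1: no divisor's leading term divides it; move -1/3x_1 to the remainder.
  leading term x_2: no divisor's leading term divides it; move 2/7x_2 to the remainder.
  leading term 1: no divisor's leading term divides it; move -4/7 to the remainder.
  remainder -1/3x_1 + 2/7x_2 - 4/7 ≠ 0; add k_3 = -1/3x_1 + 2/7x_2 - 4/7 to the basis.

The other S-polynomials (S(h_1,k_3), S(h_2,k_3)) all reduce to 0 modulo the current basis, so we have a Gröbner basis.
Inter-reduce: drop elements whose leading term is divisible by another's, tail-reduce, and make monic.
Reduced Gröbner basis: {x_2^2x_3 - 10/7x_2^2 - 9/49x_2 + 102/49, x_1 - 6/7x_2 + 12/7}.

Since the reduced bases disagree, the two ideals are not the same.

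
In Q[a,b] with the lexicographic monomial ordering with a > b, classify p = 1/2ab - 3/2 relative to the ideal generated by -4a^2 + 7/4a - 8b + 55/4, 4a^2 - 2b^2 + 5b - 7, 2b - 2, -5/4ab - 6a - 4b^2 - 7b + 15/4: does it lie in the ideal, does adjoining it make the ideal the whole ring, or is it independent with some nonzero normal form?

Adjoining 1/2ab - 3/2 makes the ideal the whole ring: the system is inconsistent.

First compute the reduced Gröbner basis of I by Buchberger's algorithm.
f_1 = -4a^2 + 7/4a - 8b + 55/4, LT = a^2.
f_2 = 4a^2 - 2b^2 + 5b - 7, LT = a^2.
f_3 = 2b - 2, LT = b.
f_4 = -5/4ab - 6a - 4b^2 - 7b + 15/4, LT = ab.

S(f_1,f_2): lcm = a^2. S = -7/16a + 1/2b^2 + 3/4b - 27/16.
  reduce S modulo (f_1, f_2, f_3, f_4):
  remainder -7/16a - 7/16 ≠ 0; add h_5 = -7/16a - 7/16 to the basis.

The other S-polynomials (S(f_1,f_3), S(f_1,f_4), S(f_2,f_3), S(f_2,f_4), S(f_3,f_4), S(f_1,h_5), S(f_2,h_5), S(f_3,h_5), S(f_4,h_5)) all reduce to 0 modulo the current basis, so we have a Gröbner basis.
Inter-reduce: drop elements whose leading term is divisible by another's, tail-reduce, and make monic.
Reduced Gröbner basis: {a + 1, b - 1}.
Label its elements g_1 = a + 1, g_2 = b - 1.

Reduce p = 1/2ab - 3/2 modulo G:
  leading term ab: subtract (1/2b)·g_1 from 1/2ab - 3/2 → -1/2b - 3/2
  leading term b: subtract (-1/2)·g_2 from -1/2b - 3/2 → -2
  leading term 1: no divisor's leading term divides it; move -2 to the remainder.
  normal form = -2.
The normal form is nonzero, so p ∉ I. Since p minus its normal form lies in I, I + (p) = I + (r) where r = -2; decide whether this ideal is the whole ring.
Here r = -2 is a nonzero constant, hence a unit: 1 ∈ I + (p), the Gröbner basis of I + (p) is {1}, and the enlarged system has no common solution — adjoining p is inconsistent.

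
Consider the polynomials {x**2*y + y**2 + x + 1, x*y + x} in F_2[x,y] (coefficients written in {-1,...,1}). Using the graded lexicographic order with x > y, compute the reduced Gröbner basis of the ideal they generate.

Buchberger's algorithm terminates because the ascending chain of leading-term ideals stabilizes.

f_1 = x**2*y + y**2 + x + 1, LT = x**2*y.
f_2 = x*y + x, LT = x*y.

S(f_1,f_2): lcm = x**2*y. S = x**2 + y**2 + x + 1.
  leading term x**2: no divisor's leading term divides it; move x**2 to the remainder.
  leading term y**2: no divisor's leading term divides it; move y**2 to the remainder.
  leading term x: no divisor's leading term divides it; move x to the remainder.
  leading term 1: no divisor's leading term divides it; move 1 to the remainder.
  remainder x**2 + y**2 + x + 1 ≠ 0; add g_3 = x**2 + y**2 + x + 1 to the basis.

S(f_1,g_3): lcm = x**2*y. S = y**3 + x*y + y**2 + x + y + 1.
  leading term y**3: no divisor's leading term divides it; move y**3 to the remainder.
  leading term x*y: subtract (1)·f_2 from x*y + y**2 + x + y + 1 → y**2 + y + 1
  leading term y**2: no divisor's leading term divides it; move y**2 to the remainder.
  leading term y: no divisor's leading term divides it; move y to the remainder.
  leading term 1: no divisor's leading term divides it; move 1 to the remainder.
  remainder y**3 + y**2 + y + 1 ≠ 0; add g_4 = y**3 + y**2 + y + 1 to the basis.

S(f_2,g_3): lcm = x**2*y. S = y**3 + x**2 + x*y + y.
  leading term y**3: subtract (1)·g_4 from y**3 + x**2 + x*y + y → x**2 + x*y + y**2 + 1
  leading term x**2: subtract (1)·g_3 from x**2 + x*y + y**2 + 1 → x*y + x
  leading term x*y: subtract (1)·f_2 from x*y + x → 0
  remainder 0.

S(f_1,g_4): lcm = x**2*y**3. S = x**2*y**2 + y**4 + x**2*y + x*y**2 + x**2 + y**2.
  leading term x**2*y**2: subtract (y)·f_1 from x**2*y**2 + y**4 + x**2*y + x*y**2 + x**2 + y**2 → y**4 + x**2*y + x*y**2 + y**3 + x**2 + x*y + y**2 + y
  leading term y**4: subtract (y)·g_4 from y**4 + x**2*y + x*y**2 + y**3 + x**2 + x*y + y**2 + y → x**2*y + x*y**2 + x**2 + x*y
  leading term x**2*y: subtract (1)·f_1 from x**2*y + x*y**2 + x**2 + x*y → x*y**2 + x**2 + x*y + y**2 + x + 1
  leading term x*y**2: subtract (y)·f_2 from x*y**2 + x**2 + x*y + y**2 + x + 1 → x**2 + y**2 + x + 1
  leading term x**2: subtract (1)·g_3 from x**2 + y**2 + x + 1 → 0
  remainder 0.

S(f_2,g_4): lcm = x*y**3. S = x*y + x.
  leading term x*y: subtract (1)·f_2 from x*y + x → 0
  remainder 0.

S(g_3,g_4): leading monomials are coprime, so the S-polynomial reduces to 0 (Buchberger's first criterion).
Every S-polynomial of the final basis reduces to 0, so we have a Gröbner basis.
Inter-reduce: drop elements whose leading term is divisible by another's, tail-reduce, and make monic.

G = {y**3 + y**2 + y + 1, x**2 + y**2 + x + 1, x*y + x}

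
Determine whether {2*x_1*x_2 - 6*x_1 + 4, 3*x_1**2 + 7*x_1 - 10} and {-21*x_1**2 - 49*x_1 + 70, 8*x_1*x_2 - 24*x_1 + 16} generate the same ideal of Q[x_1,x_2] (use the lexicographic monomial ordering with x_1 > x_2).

Yes, the ideals are equal.

For a fixed monomial order, each ideal has a unique reduced Gröbner basis; comparing bases decides equality.
Buchberger on the first generating set:
f_1 = 2*x_1*x_2 - 6*x_1 + 4, LT = x_1*x_2.
f_2 = 3*x_1**2 + 7*x_1 - 10, LT = x_1**2.

S(f_1,f_2): lcm = x_1**2*x_2. S = -3*x_1**2 - 7/3*x_1*x_2 + 2*x_1 + 10/3*x_2.
  reduce S modulo (f_1, f_2):
  remainder 2*x_1 + 10/3*x_2 - 16/3 ≠ 0; add g_3 = 2*x_1 + 10/3*x_2 - 16/3 to the basis.

S(f_1,g_3): lcm = x_1*x_2. S = -3*x_1 - 5/3*x_2**2 + 8/3*x_2 + 2.
  reduce S modulo (f_1, f_2, g_3):
  remainder -5/3*x_2**2 + 23/3*x_2 - 6 ≠ 0; add g_4 = -5/3*x_2**2 + 23/3*x_2 - 6 to the basis.

The other S-polynomials (S(f_2,g_3), S(f_1,g_4), S(f_2,g_4), S(g_3,g_4)) all reduce to 0 modulo the current basis, so we have a Gröbner basis.
Inter-reduce: drop elements whose leading term is divisible by another's, tail-reduce, and make monic.
Reduced Gröbner basis: {x_1 + 5/3*x_2 - 8/3, x_2**2 - 23/5*x_2 + 18/5}.

Buchberger on the second generating set:
h_1 = -21*x_1**2 - 49*x_1 + 70, LT = x_1**2.
h_2 = 8*x_1*x_2 - 24*x_1 + 16, LT = x_1*x_2.

S(h_1,h_2): lcm = x_1**2*x_2. S = 3*x_1**2 + 7/3*x_1*x_2 - 2*x_1 - 10/3*x_2.
  reduce S modulo (h_1, h_2):
  remainder -2*x_1 - 10/3*x_2 + 16/3 ≠ 0; add k_3 = -2*x_1 - 10/3*x_2 + 16/3 to the basis.

S(h_2,k_3): lcm = x_1*x_2. S = -3*x_1 - 5/3*x_2**2 + 8/3*x_2 + 2.
  reduce S modulo (h_1, h_2, k_3):
  remainder -5/3*x_2**2 + 23/3*x_2 - 6 ≠ 0; add k_4 = -5/3*x_2**2 + 23/3*x_2 - 6 to the basis.

The other S-polynomials (S(h_1,k_3), S(h_1,k_4), S(h_2,k_4), S(k_3,k_4)) all reduce to 0 modulo the current basis, so we have a Gröbner basis.
Inter-reduce: drop elements whose leading term is divisible by another's, tail-reduce, and make monic.
Reduced Gröbner basis: {x_1 + 5/3*x_2 - 8/3, x_2**2 - 23/5*x_2 + 18/5}.

Same reduced basis, so the two generating sets span the same ideal.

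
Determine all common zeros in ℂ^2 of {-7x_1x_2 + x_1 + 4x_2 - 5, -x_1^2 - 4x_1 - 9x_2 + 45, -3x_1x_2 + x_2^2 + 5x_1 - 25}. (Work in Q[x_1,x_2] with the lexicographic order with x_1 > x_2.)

Compute a lex Gröbner basis by Buchberger's algorithm.
f_1 = -7x_1x_2 + x_1 + 4x_2 - 5, LT = x_1x_2.
f_2 = -x_1^2 - 4x_1 - 9x_2 + 45, LT = x_1^2.
f_3 = -3x_1x_2 + 5x_1 + x_2^2 - 25, LT = x_1x_2.

S(f_1,f_2): lcm = x_1^2x_2. S = -1/7x_1^2 - 32/7x_1x_2 + 5/7x_1 - 9x_2^2 + 45x_2.
  leading term x_1^2: subtract (1/7)·f_2 from -1/7x_1^2 - 32/7x_1x_2 + 5/7x_1 - 9x_2^2 + 45x_2 → -32/7x_1x_2 + 9/7x_1 - 9x_2^2 + 324/7x_2 - 45/7
  leading term x_1x_2: subtract (32/49)·f_1 from -32/7x_1x_2 + 9/7x_1 - 9x_2^2 + 324/7x_2 - 45/7 → 31/49x_1 - 9x_2^2 + 2140/49x_2 - 155/49
  leading term x_1: no divisor's leading term divides it; move 31/49x_1 to the remainder.
  leading term x_2^2: no divisor's leading term divides it; move -9x_2^2 to the remainder.
  leading term x_2: no divisor's leading term divides it; move 2140/49x_2 to the remainder.
  leading term 1: no divisor's leading term divides it; move -155/49 to the remainder.
  remainder 31/49x_1 - 9x_2^2 + 2140/49x_2 - 155/49 ≠ 0; add h_4 = 31/49x_1 - 9x_2^2 + 2140/49x_2 - 155/49 to the basis.

S(f_1,f_3): lcm = x_1x_2. S = 32/21x_1 + 1/3x_2^2 - 4/7x_2 - 160/21.
  leading term x_1: subtract (224/93)·h_4 from 32/21x_1 + 1/3x_2^2 - 4/7x_2 - 160/21 → 2047/93x_2^2 - 9836/93x_2
  leading term x_2^2: no divisor's leading term divides it; move 2047/93x_2^2 to the remainder.
  leading term x_2: no divisor's leading term divides it; move -9836/93x_2 to the remainder.
  remainder 2047/93x_2^2 - 9836/93x_2 ≠ 0; add h_5 = 2047/93x_2^2 - 9836/93x_2 to the basis.

S(f_2,f_3): lcm = x_1^2x_2. S = 5/3x_1^2 + 1/3x_1x_2^2 + 4x_1x_2 - 25/3x_1 + 9x_2^2 - 45x_2.
  leading term x_1^2: subtract (-5/3)·f_2 from 5/3x_1^2 + 1/3x_1x_2^2 + 4x_1x_2 - 25/3x_1 + 9x_2^2 - 45x_2 → 1/3x_1x_2^2 + 4x_1x_2 - 15x_1 + 9x_2^2 - 60x_2 + 75
  leading term x_1x_2^2: subtract (-1/21x_2)·f_1 from 1/3x_1x_2^2 + 4x_1x_2 - 15x_1 + 9x_2^2 - 60x_2 + 75 → 85/21x_1x_2 - 15x_1 + 193/21x_2^2 - 1265/21x_2 + 75
  leading term x_1x_2: subtract (-85/147)·f_1 from 85/21x_1x_2 - 15x_1 + 193/21x_2^2 - 1265/21x_2 + 75 → -2120/147x_1 + 193/21x_2^2 - 8515/147x_2 + 10600/147
  leading term x_1: subtract (-2120/93)·h_4 from -2120/147x_1 + 193/21x_2^2 - 8515/147x_2 + 10600/147 → -127577/651x_2^2 + 610405/651x_2
  leading term x_2^2: subtract (-127577/14329)·h_5 from -127577/651x_2^2 + 610405/651x_2 → -57509/14329x_2
  leading term x_2: no divisor's leading term divides it; move -57509/14329x_2 to the remainder.
  remainder -57509/14329x_2 ≠ 0; add h_6 = -57509/14329x_2 to the basis.

The other S-polynomials (S(f_1,h_4), S(f_2,h_4), S(f_3,h_4), S(f_1,h_5), S(f_2,h_5), S(f_3,h_5), S(h_4,h_5), S(f_1,h_6), S(f_2,h_6), S(f_3,h_6), S(h_4,h_6), S(h_5,h_6)) all reduce to 0 modulo the current basis, so we have a Gröbner basis.
Inter-reduce: drop elements whose leading term is divisible by another's, tail-reduce, and make monic.
Reduced Gröbner basis: {x_1 - 5, x_2}.

Elimination: the polynomial x_2 lies in the elimination ideal for x_2, so x_2 ∈ {0}. For each such x_2, the remaining basis elements (now univariate) give the rest of the solution.
  x_2 = 0: the earlier basis element becomes x_1 - 5 = 0, giving x_1 = 5 — point (5, 0).
Check: every point annihilates each of the original generators.

{(5, 0)}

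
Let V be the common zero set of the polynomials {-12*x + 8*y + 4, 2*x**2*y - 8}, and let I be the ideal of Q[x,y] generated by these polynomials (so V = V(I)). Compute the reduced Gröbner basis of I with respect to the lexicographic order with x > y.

G = {x - 2/3*y - 1/3, y**3 + y**2 + 1/4*y - 9}

f_1 = -12*x + 8*y + 4, LT = x.
f_2 = 2*x**2*y - 8, LT = x**2*y.

S(f_1,f_2): lcm = x**2*y. S = -2/3*x*y**2 - 1/3*x*y + 4.
  leading term x*y**2: subtract (1/18*y**2)·f_1 from -2/3*x*y**2 - 1/3*x*y + 4 → -1/3*x*y - 4/9*y**3 - 2/9*y**2 + 4
  leading term x*y: subtract (1/36*y)·f_1 from -1/3*x*y - 4/9*y**3 - 2/9*y**2 + 4 → -4/9*y**3 - 4/9*y**2 - 1/9*y + 4
  leading term y**3: no divisor's leading term divides it; move -4/9*y**3 to the remainder.
  leading term y**2: no divisor's leading term divides it; move -4/9*y**2 to the remainder.
  leading term y: no divisor's leading term divides it; move -1/9*y to the remainder.
  leading term 1: no divisor's leading term divides it; move 4 to the remainder.
  remainder -4/9*y**3 - 4/9*y**2 - 1/9*y + 4 ≠ 0; add g_3 = -4/9*y**3 - 4/9*y**2 - 1/9*y + 4 to the basis.

S(f_1,g_3): leading monomials are coprime, so the S-polynomial reduces to 0 (Buchberger's first criterion).
S(f_2,g_3): lcm = x**2*y**3. S = -x**2*y**2 - 1/4*x**2*y + 9*x**2 - 4*y**2.
  leading term x**2*y**2: subtract (1/12*x*y**2)·f_1 from -x**2*y**2 - 1/4*x**2*y + 9*x**2 - 4*y**2 → -1/4*x**2*y + 9*x**2 - 2/3*x*y**3 - 1/3*x*y**2 - 4*y**2
  leading term x**2*y: subtract (1/48*x*y)·f_1 from -1/4*x**2*y + 9*x**2 - 2/3*x*y**3 - 1/3*x*y**2 - 4*y**2 → 9*x**2 - 2/3*x*y**3 - 1/2*x*y**2 - 1/12*x*y - 4*y**2
  leading term x**2: subtract (-3/4*x)·f_1 from 9*x**2 - 2/3*x*y**3 - 1/2*x*y**2 - 1/12*x*y - 4*y**2 → -2/3*x*y**3 - 1/2*x*y**2 + 71/12*x*y + 3*x - 4*y**2
  leading term x*y**3: subtract (1/18*y**3)·f_1 from -2/3*x*y**3 - 1/2*x*y**2 + 71/12*x*y + 3*x - 4*y**2 → -1/2*x*y**2 + 71/12*x*y + 3*x - 4/9*y**4 - 2/9*y**3 - 4*y**2
  leading term x*y**2: subtract (1/24*y**2)·f_1 from -1/2*x*y**2 + 71/12*x*y + 3*x - 4/9*y**4 - 2/9*y**3 - 4*y**2 → 71/12*x*y + 3*x - 4/9*y**4 - 5/9*y**3 - 25/6*y**2
  leading term x*y: subtract (-71/144*y)·f_1 from 71/12*x*y + 3*x - 4/9*y**4 - 5/9*y**3 - 25/6*y**2 → 3*x - 4/9*y**4 - 5/9*y**3 - 2/9*y**2 + 71/36*y
  leading term x: subtract (-1/4)·f_1 from 3*x - 4/9*y**4 - 5/9*y**3 - 2/9*y**2 + 71/36*y → -4/9*y**4 - 5/9*y**3 - 2/9*y**2 + 143/36*y + 1
  leading term y**4: subtract (y)·g_3 from -4/9*y**4 - 5/9*y**3 - 2/9*y**2 + 143/36*y + 1 → -1/9*y**3 - 1/9*y**2 - 1/36*y + 1
  leading term y**3: subtract (1/4)·g_3 from -1/9*y**3 - 1/9*y**2 - 1/36*y + 1 → 0
  remainder 0.

Every S-polynomial of the final basis reduces to 0, so we have a Gröbner basis.
Inter-reduce: drop elements whose leading term is divisible by another's, tail-reduce, and make monic.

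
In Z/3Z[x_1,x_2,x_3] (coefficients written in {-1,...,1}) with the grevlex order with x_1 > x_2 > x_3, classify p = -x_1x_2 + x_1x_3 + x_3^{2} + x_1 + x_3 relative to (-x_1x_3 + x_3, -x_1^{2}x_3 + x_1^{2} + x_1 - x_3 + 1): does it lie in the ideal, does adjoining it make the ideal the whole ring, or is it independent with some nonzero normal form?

First compute the reduced Gröbner basis of I by Buchberger's algorithm.
f_1 = -x_1x_3 + x_3, LT = x_1x_3.
f_2 = -x_1^{2}x_3 + x_1^{2} + x_1 - x_3 + 1, LT = x_1^{2}x_3.

S(f_1,f_2): lcm = x_1^{2}x_3. S = x_1^{2} - x_1x_3 + x_1 - x_3 + 1.
  leading term x_1^{2}: no divisor's leading term divides it; move x_1^{2} to the remainder.
  leading term x_1x_3: subtract (1)·f_1 from -x_1x_3 + x_1 - x_3 + 1 → x_1 + x_3 + 1
  leading term x_1: no divisor's leading term divides it; move x_1 to the remainder.
  leading term x_3: no divisor's leading term divides it; move x_3 to the remainder.
  leading term 1: no divisor's leading term divides it; move 1 to the remainder.
  remainder x_1^{2} + x_1 + x_3 + 1 ≠ 0; add h_3 = x_1^{2} + x_1 + x_3 + 1 to the basis.

S(f_1,h_3): lcm = x_1^{2}x_3. S = x_1x_3 - x_3^{2} - x_3.
  leading term x_1x_3: subtract (-1)·f_1 from x_1x_3 - x_3^{2} - x_3 → -x_3^{2}
  leading term x_3^{2}: no divisor's leading term divides it; move -x_3^{2} to the remainder.
  remainder -x_3^{2} ≠ 0; add h_4 = -x_3^{2} to the basis.

The other S-polynomials (S(f_2,h_3), S(f_1,h_4), S(f_2,h_4), S(h_3,h_4)) all reduce to 0 modulo the current basis, so we have a Gröbner basis.
Inter-reduce: drop elements whose leading term is divisible by another's, tail-reduce, and make monic.
Reduced Gröbner basis: {x_1^{2} + x_1 + x_3 + 1, x_1x_3 - x_3, x_3^{2}}.
Label its elements g_1 = x_1^{2} + x_1 + x_3 + 1, g_2 = x_1x_3 - x_3, g_3 = x_3^{2}.

Reduce p = -x_1x_2 + x_1x_3 + x_3^{2} + x_1 + x_3 modulo G:
  leading term x_1x_2: no divisor's leading term divides it; move -x_1x_2 to the remainder.
  leading term x_1x_3: subtract (1)·g_2 from x_1x_3 + x_3^{2} + x_1 + x_3 → x_3^{2} + x_1 - x_3
  leading term x_3^{2}: subtract (1)·g_3 from x_3^{2} + x_1 - x_3 → x_1 - x_3
  leading term x_1: no divisor's leading term divides it; move x_1 to the remainder.
  leading term x_3: no divisor's leading term divides it; move -x_3 to the remainder.
  normal form = -x_1x_2 + x_1 - x_3.
The normal form is nonzero, so p ∉ I. Since p minus its normal form lies in I, I + (p) = I + (r) where r = -x_1x_2 + x_1 - x_3; decide whether this ideal is the whole ring.
Run Buchberger on G together with r (pairs among the g_i already reduce to 0 since G is a Gröbner basis):
g_1 = x_1^{2} + x_1 + x_3 + 1, LT = x_1^{2}.
g_2 = x_1x_3 - x_3, LT = x_1x_3.
g_3 = x_3^{2}, LT = x_3^{2}.
r = -x_1x_2 + x_1 - x_3, LT = x_1x_2.

S(g_1,r): lcm = x_1^{2}x_2. S = x_1^{2} + x_1x_2 - x_1x_3 + x_2x_3 + x_2.
  leading term x_1^{2}: subtract (1)·g_1 from x_1^{2} + x_1x_2 - x_1x_3 + x_2x_3 + x_2 → x_1x_2 - x_1x_3 + x_2x_3 - x_1 + x_2 - x_3 - 1
  leading term x_1x_2: subtract (-1)·r from x_1x_2 - x_1x_3 + x_2x_3 - x_1 + x_2 - x_3 - 1 → -x_1x_3 + x_2x_3 + x_2 + x_3 - 1
  leading term x_1x_3: subtract (-1)·g_2 from -x_1x_3 + x_2x_3 + x_2 + x_3 - 1 → x_2x_3 + x_2 - 1
  leading term x_2x_3: no divisor's leading term divides it; move x_2x_3 to the remainder.
  leading term x_2: no divisor's leading term divides it; move x_2 to the remainder.
  leading term 1: no divisor's leading term divides it; move -1 to the remainder.
  remainder x_2x_3 + x_2 - 1 ≠ 0; add m_5 = x_2x_3 + x_2 - 1 to the basis.

S(g_2,r): lcm = x_1x_2x_3. S = x_1x_3 - x_2x_3 - x_3^{2}.
  leading term x_1x_3: subtract (1)·g_2 from x_1x_3 - x_2x_3 - x_3^{2} → -x_2x_3 - x_3^{2} + x_3
  leading term x_2x_3: subtract (-1)·m_5 from -x_2x_3 - x_3^{2} + x_3 → -x_3^{2} + x_2 + x_3 - 1
  leading term x_3^{2}: subtract (-1)·g_3 from -x_3^{2} + x_2 + x_3 - 1 → x_2 + x_3 - 1
  leading term x_2: no divisor's leading term divides it; move x_2 to the remainder.
  leading term x_3: no divisor's leading term divides it; move x_3 to the remainder.
  leading term 1: no divisor's leading term divides it; move -1 to the remainder.
  remainder x_2 + x_3 - 1 ≠ 0; add m_6 = x_2 + x_3 - 1 to the basis.

The other S-polynomials (S(g_1,g_2), S(g_1,g_3), S(g_2,g_3), S(g_3,r), S(g_1,m_5), S(g_2,m_5), S(g_3,m_5), S(r,m_5), S(g_1,m_6), S(g_2,m_6), S(g_3,m_6), S(r,m_6), S(m_5,m_6)) all reduce to 0 modulo the current basis, so we have a Gröbner basis.
Inter-reduce: drop elements whose leading term is divisible by another's, tail-reduce, and make monic.
Reduced Gröbner basis: {x_1^{2} + x_1 + x_3 + 1, x_1x_3 - x_3, x_3^{2}, x_2 + x_3 - 1}.
The reduced Gröbner basis of I + (p) is {x_1^{2} + x_1 + x_3 + 1, x_1x_3 - x_3, x_3^{2}, x_2 + x_3 - 1} ≠ {1}, a proper ideal, so the enlarged system stays consistent: p is independent of I, with normal form -x_1x_2 + x_1 - x_3.

The remainder on division by a Gröbner basis is unique — it is the normal form.

-x_1x_2 + x_1x_3 + x_3^{2} + x_1 + x_3 is independent of I; its normal form modulo I is -x_1x_2 + x_1 - x_3.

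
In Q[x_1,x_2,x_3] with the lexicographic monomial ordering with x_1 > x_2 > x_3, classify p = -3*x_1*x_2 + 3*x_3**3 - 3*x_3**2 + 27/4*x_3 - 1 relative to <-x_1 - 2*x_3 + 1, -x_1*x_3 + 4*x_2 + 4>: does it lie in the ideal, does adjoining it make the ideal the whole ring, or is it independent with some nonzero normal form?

Adjoining -3*x_1*x_2 + 3*x_3**3 - 3*x_3**2 + 27/4*x_3 - 1 makes the ideal the whole ring: the system is inconsistent.

First compute the reduced Gröbner basis of I by Buchberger's algorithm.
f_1 = -x_1 - 2*x_3 + 1, LT = x_1.
f_2 = -x_1*x_3 + 4*x_2 + 4, LT = x_1*x_3.

S(f_1,f_2): lcm = x_1*x_3. S = 4*x_2 + 2*x_3**2 - x_3 + 4.
  leading term x_2: no divisor's leading term divides it; move 4*x_2 to the remainder.
  leading term x_3**2: no divisor's leading term divides it; move 2*x_3**2 to the remainder.
  leading term x_3: no divisor's leading term divides it; move -x_3 to the remainder.
  leading term 1: no divisor's leading term divides it; move 4 to the remainder.
  remainder 4*x_2 + 2*x_3**2 - x_3 + 4 ≠ 0; add h_3 = 4*x_2 + 2*x_3**2 - x_3 + 4 to the basis.

S(f_1,h_3): leading monomials are coprime, so the S-polynomial reduces to 0 (Buchberger's first criterion).
S(f_2,h_3): leading monomials are coprime, so the S-polynomial reduces to 0 (Buchberger's first criterion).
Every S-polynomial of the final basis reduces to 0, so we have a Gröbner basis.
Inter-reduce: drop elements whose leading term is divisible by another's, tail-reduce, and make monic.
Reduced Gröbner basis: {x_1 + 2*x_3 - 1, x_2 + 1/2*x_3**2 - 1/4*x_3 + 1}.
Label its elements g_1 = x_1 + 2*x_3 - 1, g_2 = x_2 + 1/2*x_3**2 - 1/4*x_3 + 1.

Reduce p = -3*x_1*x_2 + 3*x_3**3 - 3*x_3**2 + 27/4*x_3 - 1 modulo G:
  leading term x_1*x_2: subtract (-3*x_2)·g_1 from -3*x_1*x_2 + 3*x_3**3 - 3*x_3**2 + 27/4*x_3 - 1 → 6*x_2*x_3 - 3*x_2 + 3*x_3**3 - 3*x_3**2 + 27/4*x_3 - 1
  leading term x_2*x_3: subtract (6*x_3)·g_2 from 6*x_2*x_3 - 3*x_2 + 3*x_3**3 - 3*x_3**2 + 27/4*x_3 - 1 → -3*x_2 - 3/2*x_3**2 + 3/4*x_3 - 1
  leading term x_2: subtract (-3)·g_2 from -3*x_2 - 3/2*x_3**2 + 3/4*x_3 - 1 → 2
  leading term 1: no divisor's leading term divides it; move 2 to the remainder.
  normal form = 2.
The normal form is nonzero, so p ∉ I. Since p minus its normal form lies in I, I + (p) = I + (r) where r = 2; decide whether this ideal is the whole ring.
Here r = 2 is a nonzero constant, hence a unit: 1 ∈ I + (p), the Gröbner basis of I + (p) is {1}, and the enlarged system has no common solution — adjoining p is inconsistent.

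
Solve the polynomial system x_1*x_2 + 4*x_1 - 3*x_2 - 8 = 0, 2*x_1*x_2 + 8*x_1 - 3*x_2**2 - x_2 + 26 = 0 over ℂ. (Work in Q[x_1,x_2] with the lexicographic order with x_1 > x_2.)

{(-1, -3), (33/13, 14/3)}

Compute a lex Gröbner basis by Buchberger's algorithm.
f_1 = x_1*x_2 + 4*x_1 - 3*x_2 - 8, LT = x_1*x_2.
f_2 = 2*x_1*x_2 + 8*x_1 - 3*x_2**2 - x_2 + 26, LT = x_1*x_2.

S(f_1,f_2): lcm = x_1*x_2. S = 3/2*x_2**2 - 5/2*x_2 - 21.
  leading term x_2**2: no divisor's leading term divides it; move 3/2*x_2**2 to the remainder.
  leading term x_2: no divisor's leading term divides it; move -5/2*x_2 to the remainder.
  leading term 1: no divisor's leading term divides it; move -21 to the remainder.
  remainder 3/2*x_2**2 - 5/2*x_2 - 21 ≠ 0; add h_3 = 3/2*x_2**2 - 5/2*x_2 - 21 to the basis.

S(f_1,h_3): lcm = x_1*x_2**2. S = 17/3*x_1*x_2 + 14*x_1 - 3*x_2**2 - 8*x_2.
  leading term x_1*x_2: subtract (17/3)·f_1 from 17/3*x_1*x_2 + 14*x_1 - 3*x_2**2 - 8*x_2 → -26/3*x_1 - 3*x_2**2 + 9*x_2 + 136/3
  leading term x_1: no divisor's leading term divides it; move -26/3*x_1 to the remainder.
  leading term x_2**2: subtract (-2)·h_3 from -3*x_2**2 + 9*x_2 + 136/3 → 4*x_2 + 10/3
  leading term x_2: no divisor's leading term divides it; move 4*x_2 to the remainder.
  leading term 1: no divisor's leading term divides it; move 10/3 to the remainder.
  remainder -26/3*x_1 + 4*x_2 + 10/3 ≠ 0; add h_4 = -26/3*x_1 + 4*x_2 + 10/3 to the basis.

The other S-polynomials (S(f_2,h_3), S(f_1,h_4), S(f_2,h_4), S(h_3,h_4)) all reduce to 0 modulo the current basis, so we have a Gröbner basis.
Inter-reduce: drop elements whose leading term is divisible by another's, tail-reduce, and make monic.
Reduced Gröbner basis: {x_1 - 6/13*x_2 - 5/13, x_2**2 - 5/3*x_2 - 14}.

Elimination: the polynomial x_2**2 - 5/3*x_2 - 14 lies in the elimination ideal for x_2, so x_2 ∈ {-3, 14/3}. For each such x_2, the remaining basis elements (now univariate) give the rest of the solution.
  x_2 = -3: the earlier basis element becomes x_1 + 1 = 0, giving x_1 = -1 — point (-1, -3).
  x_2 = 14/3: the earlier basis element becomes x_1 - 33/13 = 0, giving x_1 = 33/13 — point (33/13, 14/3).
Each listed point satisfies every original equation (direct substitution).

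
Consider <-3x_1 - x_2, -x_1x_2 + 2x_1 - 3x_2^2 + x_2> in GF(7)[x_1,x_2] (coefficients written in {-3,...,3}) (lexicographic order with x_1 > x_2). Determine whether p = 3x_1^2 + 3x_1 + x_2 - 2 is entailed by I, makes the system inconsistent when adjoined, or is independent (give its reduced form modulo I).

First compute the reduced Gröbner basis of I by Buchberger's algorithm.
f_1 = -3x_1 - x_2, LT = x_1.
f_2 = -x_1x_2 + 2x_1 - 3x_2^2 + x_2, LT = x_1x_2.

S(f_1,f_2): lcm = x_1x_2. S = 2x_1 + 2x_2^2 + x_2.
  reduce S modulo (f_1, f_2):
  remainder 2x_2^2 - 2x_2 ≠ 0; add h_3 = 2x_2^2 - 2x_2 to the basis.

The other S-polynomials (S(f_1,h_3), S(f_2,h_3)) all reduce to 0 modulo the current basis, so we have a Gröbner basis.
Inter-reduce: drop elements whose leading term is divisible by another's, tail-reduce, and make monic.
Reduced Gröbner basis: {x_1 - 2x_2, x_2^2 - x_2}.
Label its elements g_1 = x_1 - 2x_2, g_2 = x_2^2 - x_2.

Reduce p = 3x_1^2 + 3x_1 + x_2 - 2 modulo G:
  leading term x_1^2: subtract (3x_1)·g_1 from 3x_1^2 + 3x_1 + x_2 - 2 → -x_1x_2 + 3x_1 + x_2 - 2
  leading term x_1x_2: subtract (-x_2)·g_1 from -x_1x_2 + 3x_1 + x_2 - 2 → 3x_1 - 2x_2^2 + x_2 - 2
  leading term x_1: subtract (3)·g_1 from 3x_1 - 2x_2^2 + x_2 - 2 → -2x_2^2 - 2
  leading term x_2^2: subtract (-2)·g_2 from -2x_2^2 - 2 → -2x_2 - 2
  leading term x_2: no divisor's leading term divides it; move -2x_2 to the remainder.
  leading term 1: no divisor's leading term divides it; move -2 to the remainder.
  normal form = -2x_2 - 2.
The normal form is nonzero, so p ∉ I. Since p minus its normal form lies in I, I + (p) = I + (r) where r = -2x_2 - 2; decide whether this ideal is the whole ring.
Run Buchberger on G together with r (pairs among the g_i already reduce to 0 since G is a Gröbner basis):
g_1 = x_1 - 2x_2, LT = x_1.
g_2 = x_2^2 - x_2, LT = x_2^2.
r = -2x_2 - 2, LT = x_2.

S(g_2,r): lcm = x_2^2. S = -2x_2.
  reduce S modulo (g_1, g_2, r):
  remainder 2 ≠ 0; add m_4 = 2 to the basis.

The other S-polynomials (S(g_1,g_2), S(g_1,r), S(g_1,m_4), S(g_2,m_4), S(r,m_4)) all reduce to 0 modulo the current basis, so we have a Gröbner basis.
Inter-reduce: drop elements whose leading term is divisible by another's, tail-reduce, and make monic.
Reduced Gröbner basis: {1}.
The reduced Gröbner basis of I + (p) is {1}: the ideal is the whole ring, so the enlarged system has no common solution — adjoining p is inconsistent.

Ideal membership is decidable via reduction modulo a Gröbner basis.

Adjoining 3x_1^2 + 3x_1 + x_2 - 2 makes the ideal the whole ring: the system is inconsistent.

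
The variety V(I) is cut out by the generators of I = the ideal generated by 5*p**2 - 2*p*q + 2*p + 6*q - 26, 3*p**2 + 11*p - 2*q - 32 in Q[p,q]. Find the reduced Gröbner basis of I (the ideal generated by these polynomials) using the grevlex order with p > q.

G = {p**2 + 11/3*p - 2/3*q - 32/3, p*q + 49/6*p - 14/3*q - 41/3, q**2 + 110/3*p - 205/6*q - 241/6}

f_1 = 5*p**2 - 2*p*q + 2*p + 6*q - 26, LT = p**2.
f_2 = 3*p**2 + 11*p - 2*q - 32, LT = p**2.

S(f_1,f_2): lcm = p**2. S = -2/5*p*q - 49/15*p + 28/15*q + 82/15.
  leading term p*q: no divisor's leading term divides it; move -2/5*p*q to the remainder.
  leading term p: no divisor's leading term divides it; move -49/15*p to the remainder.
  leading term q: no divisor's leading term divides it; move 28/15*q to the remainder.
  leading term 1: no divisor's leading term divides it; move 82/15 to the remainder.
  remainder -2/5*p*q - 49/15*p + 28/15*q + 82/15 ≠ 0; add g_3 = -2/5*p*q - 49/15*p + 28/15*q + 82/15 to the basis.

S(f_1,g_3): lcm = p**2*q. S = -2/5*p*q**2 - 49/6*p**2 + 76/15*p*q + 6/5*q**2 + 41/3*p - 26/5*q.
  leading term p*q**2: subtract (q)·g_3 from -2/5*p*q**2 - 49/6*p**2 + 76/15*p*q + 6/5*q**2 + 41/3*p - 26/5*q → -49/6*p**2 + 25/3*p*q - 2/3*q**2 + 41/3*p - 32/3*q
  leading term p**2: subtract (-49/30)·f_1 from -49/6*p**2 + 25/3*p*q - 2/3*q**2 + 41/3*p - 32/3*q → 76/15*p*q - 2/3*q**2 + 254/15*p - 13/15*q - 637/15
  leading term p*q: subtract (-38/3)·g_3 from 76/15*p*q - 2/3*q**2 + 254/15*p - 13/15*q - 637/15 → -2/3*q**2 - 220/9*p + 205/9*q + 241/9
  leading term q**2: no divisor's leading term divides it; move -2/3*q**2 to the remainder.
  leading term p: no divisor's leading term divides it; move -220/9*p to the remainder.
  leading term q: no divisor's leading term divides it; move 205/9*q to the remainder.
  leading term 1: no divisor's leading term divides it; move 241/9 to the remainder.
  remainder -2/3*q**2 - 220/9*p + 205/9*q + 241/9 ≠ 0; add g_4 = -2/3*q**2 - 220/9*p + 205/9*q + 241/9 to the basis.

S(f_2,g_3): lcm = p**2*q. S = -49/6*p**2 + 25/3*p*q - 2/3*q**2 + 41/3*p - 32/3*q.
  leading term p**2: subtract (-49/30)·f_1 from -49/6*p**2 + 25/3*p*q - 2/3*q**2 + 41/3*p - 32/3*q → 76/15*p*q - 2/3*q**2 + 254/15*p - 13/15*q - 637/15
  leading term p*q: subtract (-38/3)·g_3 from 76/15*p*q - 2/3*q**2 + 254/15*p - 13/15*q - 637/15 → -2/3*q**2 - 220/9*p + 205/9*q + 241/9
  leading term q**2: subtract (1)·g_4 from -2/3*q**2 - 220/9*p + 205/9*q + 241/9 → 0
  remainder 0.

S(f_1,g_4): leading monomials are coprime, so the S-polynomial reduces to 0 (Buchberger's first criterion).
S(f_2,g_4): leading monomials are coprime, so the S-polynomial reduces to 0 (Buchberger's first criterion).
S(g_3,g_4): lcm = p*q**2. S = -110/3*p**2 + 127/3*p*q - 14/3*q**2 + 241/6*p - 41/3*q.
  leading term p**2: subtract (-22/3)·f_1 from -110/3*p**2 + 127/3*p*q - 14/3*q**2 + 241/6*p - 41/3*q → 83/3*p*q - 14/3*q**2 + 329/6*p + 91/3*q - 572/3
  leading term p*q: subtract (-415/6)·g_3 from 83/3*p*q - 14/3*q**2 + 329/6*p + 91/3*q - 572/3 → -14/3*q**2 - 1540/9*p + 1435/9*q + 1687/9
  leading term q**2: subtract (7)·g_4 from -14/3*q**2 - 1540/9*p + 1435/9*q + 1687/9 → 0
  remainder 0.

Every S-polynomial of the final basis reduces to 0, so we have a Gröbner basis.
Inter-reduce: drop elements whose leading term is divisible by another's, tail-reduce, and make monic.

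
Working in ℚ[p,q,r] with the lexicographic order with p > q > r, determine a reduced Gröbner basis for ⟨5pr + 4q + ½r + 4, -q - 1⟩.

G = {pr + 1/10r, q + 1}

f_1 = 5pr + 4q + ½r + 4, LT = pr.
f_2 = -q - 1, LT = q.

The S-polynomials (S(f_1,f_2)) all reduce to 0 modulo the current basis, so we have a Gröbner basis.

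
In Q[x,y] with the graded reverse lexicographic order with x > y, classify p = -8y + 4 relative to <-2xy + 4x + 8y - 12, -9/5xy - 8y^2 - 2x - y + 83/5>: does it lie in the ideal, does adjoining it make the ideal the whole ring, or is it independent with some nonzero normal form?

Adjoining -8y + 4 makes the ideal the whole ring: the system is inconsistent.

First compute the reduced Gröbner basis of I by Buchberger's algorithm.
f_1 = -2xy + 4x + 8y - 12, LT = xy.
f_2 = -9/5xy - 8y^2 - 2x - y + 83/5, LT = xy.

S(f_1,f_2): lcm = xy. S = -40/9y^2 - 28/9x - 41/9y + 137/9.
  reduce S modulo (f_1, f_2):
  remainder -40/9y^2 - 28/9x - 41/9y + 137/9 ≠ 0; add h_3 = -40/9y^2 - 28/9x - 41/9y + 137/9 to the basis.

S(f_1,h_3): lcm = xy^2. S = -7/10x^2 - 121/40xy - 4y^2 + 137/40x + 6y.
  reduce S modulo (f_1, f_2, h_3):
  remainder -7/10x^2 + 7/40x - 2y + 89/20 ≠ 0; add h_4 = -7/10x^2 + 7/40x - 2y + 89/20 to the basis.

The other S-polynomials (S(f_2,h_3), S(f_1,h_4), S(f_2,h_4), S(h_3,h_4)) all reduce to 0 modulo the current basis, so we have a Gröbner basis.
Inter-reduce: drop elements whose leading term is divisible by another's, tail-reduce, and make monic.
Reduced Gröbner basis: {x^2 - 1/4x + 20/7y - 89/14, xy - 2x - 4y + 6, y^2 + 7/10x + 41/40y - 137/40}.
Label its elements g_1 = x^2 - 1/4x + 20/7y - 89/14, g_2 = xy - 2x - 4y + 6, g_3 = y^2 + 7/10x + 41/40y - 137/40.

Reduce p = -8y + 4 modulo G:
  leading term y: no divisor's leading term divides it; move -8y to the remainder.
  leading term 1: no divisor's leading term divides it; move 4 to the remainder.
  normal form = -8y + 4.
The normal form is nonzero, so p ∉ I. Since p minus its normal form lies in I, I + (p) = I + (r) where r = -8y + 4; decide whether this ideal is the whole ring.
Run Buchberger on G together with r (pairs among the g_i already reduce to 0 since G is a Gröbner basis):
g_1 = x^2 - 1/4x + 20/7y - 89/14, LT = x^2.
g_2 = xy - 2x - 4y + 6, LT = xy.
g_3 = y^2 + 7/10x + 41/40y - 137/40, LT = y^2.
r = -8y + 4, LT = y.

S(g_2,r): lcm = xy. S = -3/2x - 4y + 6.
  reduce S modulo (g_1, g_2, g_3, r):
  remainder -3/2x + 4 ≠ 0; add m_5 = -3/2x + 4 to the basis.

S(g_3,r): lcm = y^2. S = 7/10x + 61/40y - 137/40.
  reduce S modulo (g_1, g_2, g_3, r, m_5):
  remainder -191/240 ≠ 0; add m_6 = -191/240 to the basis.

The other S-polynomials (S(g_1,g_2), S(g_1,g_3), S(g_1,r), S(g_2,g_3), S(g_1,m_5), S(g_2,m_5), S(g_3,m_5), S(r,m_5), S(g_1,m_6), S(g_2,m_6), S(g_3,m_6), S(r,m_6), S(m_5,m_6)) all reduce to 0 modulo the current basis, so we have a Gröbner basis.
Inter-reduce: drop elements whose leading term is divisible by another's, tail-reduce, and make monic.
Reduced Gröbner basis: {1}.
The reduced Gröbner basis of I + (p) is {1}: the ideal is the whole ring, so the enlarged system has no common solution — adjoining p is inconsistent.

Ideal membership is decidable via reduction modulo a Gröbner basis.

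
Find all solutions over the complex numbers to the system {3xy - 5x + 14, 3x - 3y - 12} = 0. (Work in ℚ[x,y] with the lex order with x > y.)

Compute a lex Gröbner basis by Buchberger's algorithm.
f_1 = 3xy - 5x + 14, LT = xy.
f_2 = 3x - 3y - 12, LT = x.

S(f_1,f_2): lcm = xy. S = -5/3x + y² + 4y + 14/3.
  reduce S modulo (f_1, f_2):
  remainder y² + 7/3y - 2 ≠ 0; add h_3 = y² + 7/3y - 2 to the basis.

The other S-polynomials (S(f_1,h_3), S(f_2,h_3)) all reduce to 0 modulo the current basis, so we have a Gröbner basis.
Inter-reduce: drop elements whose leading term is divisible by another's, tail-reduce, and make monic.
Reduced Gröbner basis: {x - y - 4, y² + 7/3y - 2}.

Since the basis is lex-ordered, y² + 7/3y - 2 is univariate in y. Its roots are {-3, 2/3}. Back-substituting each root into the other basis elements fixes the other coordinates.
  y = -3: the earlier basis element becomes x - 1 = 0, giving x = 1 — point (1, -3).
  y = 2/3: the earlier basis element becomes x - 14/3 = 0, giving x = 14/3 — point (14/3, 2/3).

{(1, -3), (14/3, 2/3)}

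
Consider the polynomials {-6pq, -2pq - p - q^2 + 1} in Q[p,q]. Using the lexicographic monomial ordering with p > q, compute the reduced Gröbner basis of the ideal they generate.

G = {p + q^2 - 1, q^3 - q}

f_1 = -6pq, LT = pq.
f_2 = -2pq - p - q^2 + 1, LT = pq.

S(f_1,f_2): lcm = pq. S = -1/2p - 1/2q^2 + 1/2.
  reduce S modulo (f_1, f_2):
  remainder -1/2p - 1/2q^2 + 1/2 ≠ 0; add g_3 = -1/2p - 1/2q^2 + 1/2 to the basis.

S(f_1,g_3): lcm = pq. S = -q^3 + q.
  reduce S modulo (f_1, f_2, g_3):
  remainder -q^3 + q ≠ 0; add g_4 = -q^3 + q to the basis.

The other S-polynomials (S(f_2,g_3), S(f_1,g_4), S(f_2,g_4), S(g_3,g_4)) all reduce to 0 modulo the current basis, so we have a Gröbner basis.
Inter-reduce: drop elements whose leading term is divisible by another's, tail-reduce, and make monic.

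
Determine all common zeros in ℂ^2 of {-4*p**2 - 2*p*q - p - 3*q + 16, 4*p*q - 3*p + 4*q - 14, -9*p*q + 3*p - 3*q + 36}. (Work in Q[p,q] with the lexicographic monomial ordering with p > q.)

Compute a lex Gröbner basis by Buchberger's algorithm.
f_1 = -4*p**2 - 2*p*q - p - 3*q + 16, LT = p**2.
f_2 = 4*p*q - 3*p + 4*q - 14, LT = p*q.
f_3 = -9*p*q + 3*p - 3*q + 36, LT = p*q.

S(f_1,f_2): lcm = p**2*q. S = 3/4*p**2 + 1/2*p*q**2 - 3/4*p*q + 7/2*p + 3/4*q**2 - 4*q.
  leading term p**2: subtract (-3/16)·f_1 from 3/4*p**2 + 1/2*p*q**2 - 3/4*p*q + 7/2*p + 3/4*q**2 - 4*q → 1/2*p*q**2 - 9/8*p*q + 53/16*p + 3/4*q**2 - 73/16*q + 3
  leading term p*q**2: subtract (1/8*q)·f_2 from 1/2*p*q**2 - 9/8*p*q + 53/16*p + 3/4*q**2 - 73/16*q + 3 → -3/4*p*q + 53/16*p + 1/4*q**2 - 45/16*q + 3
  leading term p*q: subtract (-3/16)·f_2 from -3/4*p*q + 53/16*p + 1/4*q**2 - 45/16*q + 3 → 11/4*p + 1/4*q**2 - 33/16*q + 3/8
  leading term p: no divisor's leading term divides it; move 11/4*p to the remainder.
  leading term q**2: no divisor's leading term divides it; move 1/4*q**2 to the remainder.
  leading term q: no divisor's leading term divides it; move -33/16*q to the remainder.
  leading term 1: no divisor's leading term divides it; move 3/8 to the remainder.
  remainder 11/4*p + 1/4*q**2 - 33/16*q + 3/8 ≠ 0; add h_4 = 11/4*p + 1/4*q**2 - 33/16*q + 3/8 to the basis.

S(f_1,f_3): lcm = p**2*q. S = 1/3*p**2 + 1/2*p*q**2 - 1/12*p*q + 4*p + 3/4*q**2 - 4*q.
  leading term p**2: subtract (-1/12)·f_1 from 1/3*p**2 + 1/2*p*q**2 - 1/12*p*q + 4*p + 3/4*q**2 - 4*q → 1/2*p*q**2 - 1/4*p*q + 47/12*p + 3/4*q**2 - 17/4*q + 4/3
  leading term p*q**2: subtract (1/8*q)·f_2 from 1/2*p*q**2 - 1/4*p*q + 47/12*p + 3/4*q**2 - 17/4*q + 4/3 → 1/8*p*q + 47/12*p + 1/4*q**2 - 5/2*q + 4/3
  leading term p*q: subtract (1/32)·f_2 from 1/8*p*q + 47/12*p + 1/4*q**2 - 5/2*q + 4/3 → 385/96*p + 1/4*q**2 - 21/8*q + 85/48
  leading term p: subtract (35/24)·h_4 from 385/96*p + 1/4*q**2 - 21/8*q + 85/48 → -11/96*q**2 + 49/128*q + 235/192
  leading term q**2: no divisor's leading term divides it; move -11/96*q**2 to the remainder.
  leading term q: no divisor's leading term divides it; move 49/128*q to the remainder.
  leading term 1: no divisor's leading term divides it; move 235/192 to the remainder.
  remainder -11/96*q**2 + 49/128*q + 235/192 ≠ 0; add h_5 = -11/96*q**2 + 49/128*q + 235/192 to the basis.

S(f_2,f_3): lcm = p*q. S = -5/12*p + 2/3*q + 1/2.
  leading term p: subtract (-5/33)·h_4 from -5/12*p + 2/3*q + 1/2 → 5/132*q**2 + 17/48*q + 49/88
  leading term q**2: subtract (-40/121)·h_5 from 5/132*q**2 + 17/48*q + 49/88 → 349/726*q + 349/363
  leading term q: no divisor's leading term divides it; move 349/726*q to the remainder.
  leading term 1: no divisor's leading term divides it; move 349/363 to the remainder.
  remainder 349/726*q + 349/363 ≠ 0; add h_6 = 349/726*q + 349/363 to the basis.

The other S-polynomials (S(f_1,h_4), S(f_2,h_4), S(f_3,h_4), S(f_1,h_5), S(f_2,h_5), S(f_3,h_5), S(h_4,h_5), S(f_1,h_6), S(f_2,h_6), S(f_3,h_6), S(h_4,h_6), S(h_5,h_6)) all reduce to 0 modulo the current basis, so we have a Gröbner basis.
Inter-reduce: drop elements whose leading term is divisible by another's, tail-reduce, and make monic.
Reduced Gröbner basis: {p + 2, q + 2}.

Since the basis is lex-ordered, q + 2 is univariate in q. Its roots are {-2}. Back-substituting each root into the other basis elements fixes the other coordinates.
  q = -2: the earlier basis element becomes p + 2 = 0, giving p = -2 — point (-2, -2).
Substituting each solution back into the original system confirms all equations vanish.

{(-2, -2)}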